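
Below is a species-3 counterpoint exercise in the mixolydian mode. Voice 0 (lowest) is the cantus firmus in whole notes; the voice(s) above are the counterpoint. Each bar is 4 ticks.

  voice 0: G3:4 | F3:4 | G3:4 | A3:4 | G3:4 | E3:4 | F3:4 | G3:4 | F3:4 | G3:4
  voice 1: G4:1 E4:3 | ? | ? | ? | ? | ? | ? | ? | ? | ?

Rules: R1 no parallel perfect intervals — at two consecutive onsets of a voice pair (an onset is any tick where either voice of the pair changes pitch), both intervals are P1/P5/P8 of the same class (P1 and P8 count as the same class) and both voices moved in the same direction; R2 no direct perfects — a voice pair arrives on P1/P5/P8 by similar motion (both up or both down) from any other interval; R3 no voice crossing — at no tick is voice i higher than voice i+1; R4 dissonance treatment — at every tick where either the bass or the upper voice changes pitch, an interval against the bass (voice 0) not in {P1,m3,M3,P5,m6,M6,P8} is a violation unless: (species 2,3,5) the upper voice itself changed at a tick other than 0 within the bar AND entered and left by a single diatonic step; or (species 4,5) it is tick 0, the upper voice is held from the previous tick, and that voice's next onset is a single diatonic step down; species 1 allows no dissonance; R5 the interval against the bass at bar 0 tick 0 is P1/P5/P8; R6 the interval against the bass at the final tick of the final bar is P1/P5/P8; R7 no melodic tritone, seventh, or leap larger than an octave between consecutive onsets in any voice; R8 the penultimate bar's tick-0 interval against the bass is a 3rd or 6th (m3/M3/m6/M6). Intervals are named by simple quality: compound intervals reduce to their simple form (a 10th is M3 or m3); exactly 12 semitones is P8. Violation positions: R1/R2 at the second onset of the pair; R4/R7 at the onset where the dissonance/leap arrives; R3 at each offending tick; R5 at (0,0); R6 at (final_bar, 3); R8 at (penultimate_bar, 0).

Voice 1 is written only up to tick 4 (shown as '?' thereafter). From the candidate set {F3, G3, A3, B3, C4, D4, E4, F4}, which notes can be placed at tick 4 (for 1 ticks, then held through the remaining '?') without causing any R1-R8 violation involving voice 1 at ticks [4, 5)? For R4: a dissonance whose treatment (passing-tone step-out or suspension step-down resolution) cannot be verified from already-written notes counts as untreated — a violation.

{A3, D4, F4}

F3: violates R2,R7
G3: violates R4
A3: legal
B3: violates R4
C4: violates R2
D4: legal
E4: violates R4
F4: legal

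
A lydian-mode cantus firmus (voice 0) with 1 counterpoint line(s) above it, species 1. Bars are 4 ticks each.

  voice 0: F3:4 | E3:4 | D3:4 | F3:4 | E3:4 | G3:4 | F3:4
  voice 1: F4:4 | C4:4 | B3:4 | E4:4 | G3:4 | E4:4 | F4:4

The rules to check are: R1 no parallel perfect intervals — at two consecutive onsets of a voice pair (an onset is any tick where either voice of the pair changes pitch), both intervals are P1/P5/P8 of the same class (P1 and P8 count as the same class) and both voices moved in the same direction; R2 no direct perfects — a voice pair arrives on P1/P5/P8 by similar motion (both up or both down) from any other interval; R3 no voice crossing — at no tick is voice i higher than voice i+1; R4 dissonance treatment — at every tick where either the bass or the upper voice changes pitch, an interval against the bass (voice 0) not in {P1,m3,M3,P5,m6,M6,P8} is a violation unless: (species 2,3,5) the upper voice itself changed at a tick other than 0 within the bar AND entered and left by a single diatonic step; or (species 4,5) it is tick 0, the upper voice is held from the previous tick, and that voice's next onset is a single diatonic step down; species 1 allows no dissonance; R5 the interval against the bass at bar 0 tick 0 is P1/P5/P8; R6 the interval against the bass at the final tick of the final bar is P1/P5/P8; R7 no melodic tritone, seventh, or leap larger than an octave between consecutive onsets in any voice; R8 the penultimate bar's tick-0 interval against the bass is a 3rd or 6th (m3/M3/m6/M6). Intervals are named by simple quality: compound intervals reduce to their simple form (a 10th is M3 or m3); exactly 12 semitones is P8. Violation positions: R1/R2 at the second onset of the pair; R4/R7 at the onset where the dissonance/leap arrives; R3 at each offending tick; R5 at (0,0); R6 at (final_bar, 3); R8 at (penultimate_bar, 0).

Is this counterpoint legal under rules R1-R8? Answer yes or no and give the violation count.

No (1 violations)

bar 0: v0=F3 v1=F4 (P8)
bar 1: v0=E3 v1=C4 (m6)
bar 2: v0=D3 v1=B3 (M6)
bar 3: v0=F3 v1=E4 (M7)
bar 4: v0=E3 v1=G3 (m3)
bar 5: v0=G3 v1=E4 (M6)
bar 6: v0=F3 v1=F4 (P8)
  R4 @ bar3.0: F3/E4 M7 untreated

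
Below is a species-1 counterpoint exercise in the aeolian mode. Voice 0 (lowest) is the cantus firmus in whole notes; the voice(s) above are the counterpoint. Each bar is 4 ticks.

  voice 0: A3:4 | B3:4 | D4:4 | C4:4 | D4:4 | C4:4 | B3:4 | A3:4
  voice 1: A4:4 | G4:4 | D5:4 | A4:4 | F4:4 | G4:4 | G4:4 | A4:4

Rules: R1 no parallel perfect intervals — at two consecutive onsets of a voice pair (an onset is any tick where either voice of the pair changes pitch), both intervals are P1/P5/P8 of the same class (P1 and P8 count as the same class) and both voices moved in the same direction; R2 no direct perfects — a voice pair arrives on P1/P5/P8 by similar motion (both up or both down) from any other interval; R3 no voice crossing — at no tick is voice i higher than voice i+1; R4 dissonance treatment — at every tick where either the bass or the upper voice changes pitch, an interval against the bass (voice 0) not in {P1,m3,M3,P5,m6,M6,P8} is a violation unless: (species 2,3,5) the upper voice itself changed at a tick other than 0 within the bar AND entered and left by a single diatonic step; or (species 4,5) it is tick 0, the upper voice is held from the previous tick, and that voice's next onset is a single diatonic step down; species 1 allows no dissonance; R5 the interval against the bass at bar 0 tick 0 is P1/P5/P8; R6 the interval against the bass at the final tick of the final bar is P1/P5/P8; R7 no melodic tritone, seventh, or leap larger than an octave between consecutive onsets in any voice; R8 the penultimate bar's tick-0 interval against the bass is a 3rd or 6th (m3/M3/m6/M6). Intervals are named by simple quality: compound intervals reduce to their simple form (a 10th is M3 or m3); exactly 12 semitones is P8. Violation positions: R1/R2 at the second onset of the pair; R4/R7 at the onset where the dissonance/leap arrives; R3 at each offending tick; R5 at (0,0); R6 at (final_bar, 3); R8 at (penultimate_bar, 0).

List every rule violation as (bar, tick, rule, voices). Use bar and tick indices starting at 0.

bar 0: v0=A3 v1=A4 downbeat P8
bar 1: v0=B3 v1=G4 downbeat m6
bar 2: v0=D4 v1=D5 downbeat P8
bar 3: v0=C4 v1=A4 downbeat M6
bar 4: v0=D4 v1=F4 downbeat m3
bar 5: v0=C4 v1=G4 downbeat P5
bar 6: v0=B3 v1=G4 downbeat m6
bar 7: v0=A3 v1=A4 downbeat P8
  -> R2 @ bar 2 tick 0 v(0, 1): B3/G4 m6 -> D4/D5 P8 similar

(2, 0, R2, (0, 1))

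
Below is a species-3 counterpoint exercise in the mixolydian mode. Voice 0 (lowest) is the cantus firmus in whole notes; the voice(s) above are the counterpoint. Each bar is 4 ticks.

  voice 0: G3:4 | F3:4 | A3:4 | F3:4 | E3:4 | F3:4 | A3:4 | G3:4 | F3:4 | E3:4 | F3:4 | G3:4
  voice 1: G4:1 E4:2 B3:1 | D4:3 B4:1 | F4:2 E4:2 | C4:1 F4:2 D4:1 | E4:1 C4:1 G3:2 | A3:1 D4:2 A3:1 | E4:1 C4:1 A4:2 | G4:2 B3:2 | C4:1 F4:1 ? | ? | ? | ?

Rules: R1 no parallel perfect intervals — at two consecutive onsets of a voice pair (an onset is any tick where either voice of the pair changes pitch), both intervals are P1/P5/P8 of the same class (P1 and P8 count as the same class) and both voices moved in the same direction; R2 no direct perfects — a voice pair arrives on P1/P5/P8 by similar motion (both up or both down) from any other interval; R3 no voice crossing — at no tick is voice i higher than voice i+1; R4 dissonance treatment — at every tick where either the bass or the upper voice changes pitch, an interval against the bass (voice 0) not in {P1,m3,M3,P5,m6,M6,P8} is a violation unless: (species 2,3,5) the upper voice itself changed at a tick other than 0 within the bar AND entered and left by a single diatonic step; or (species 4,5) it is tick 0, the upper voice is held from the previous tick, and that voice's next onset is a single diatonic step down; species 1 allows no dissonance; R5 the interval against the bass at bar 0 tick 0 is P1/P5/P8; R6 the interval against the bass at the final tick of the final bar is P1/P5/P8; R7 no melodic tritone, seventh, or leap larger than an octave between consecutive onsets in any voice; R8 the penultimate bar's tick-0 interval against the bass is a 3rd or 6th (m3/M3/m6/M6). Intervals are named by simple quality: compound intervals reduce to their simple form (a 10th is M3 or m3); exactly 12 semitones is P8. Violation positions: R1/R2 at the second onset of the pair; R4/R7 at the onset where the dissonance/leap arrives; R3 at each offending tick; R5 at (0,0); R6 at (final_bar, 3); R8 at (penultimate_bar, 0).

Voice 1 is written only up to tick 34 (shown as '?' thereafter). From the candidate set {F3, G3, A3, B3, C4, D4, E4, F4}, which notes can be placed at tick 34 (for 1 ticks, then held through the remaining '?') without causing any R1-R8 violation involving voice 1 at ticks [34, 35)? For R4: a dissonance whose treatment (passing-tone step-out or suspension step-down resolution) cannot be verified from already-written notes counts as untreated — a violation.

{A3, C4, D4, F3, F4}

F3: legal
G3: violates R4,R7
A3: legal
B3: violates R4,R7
C4: legal
D4: legal
E4: violates R4
F4: legal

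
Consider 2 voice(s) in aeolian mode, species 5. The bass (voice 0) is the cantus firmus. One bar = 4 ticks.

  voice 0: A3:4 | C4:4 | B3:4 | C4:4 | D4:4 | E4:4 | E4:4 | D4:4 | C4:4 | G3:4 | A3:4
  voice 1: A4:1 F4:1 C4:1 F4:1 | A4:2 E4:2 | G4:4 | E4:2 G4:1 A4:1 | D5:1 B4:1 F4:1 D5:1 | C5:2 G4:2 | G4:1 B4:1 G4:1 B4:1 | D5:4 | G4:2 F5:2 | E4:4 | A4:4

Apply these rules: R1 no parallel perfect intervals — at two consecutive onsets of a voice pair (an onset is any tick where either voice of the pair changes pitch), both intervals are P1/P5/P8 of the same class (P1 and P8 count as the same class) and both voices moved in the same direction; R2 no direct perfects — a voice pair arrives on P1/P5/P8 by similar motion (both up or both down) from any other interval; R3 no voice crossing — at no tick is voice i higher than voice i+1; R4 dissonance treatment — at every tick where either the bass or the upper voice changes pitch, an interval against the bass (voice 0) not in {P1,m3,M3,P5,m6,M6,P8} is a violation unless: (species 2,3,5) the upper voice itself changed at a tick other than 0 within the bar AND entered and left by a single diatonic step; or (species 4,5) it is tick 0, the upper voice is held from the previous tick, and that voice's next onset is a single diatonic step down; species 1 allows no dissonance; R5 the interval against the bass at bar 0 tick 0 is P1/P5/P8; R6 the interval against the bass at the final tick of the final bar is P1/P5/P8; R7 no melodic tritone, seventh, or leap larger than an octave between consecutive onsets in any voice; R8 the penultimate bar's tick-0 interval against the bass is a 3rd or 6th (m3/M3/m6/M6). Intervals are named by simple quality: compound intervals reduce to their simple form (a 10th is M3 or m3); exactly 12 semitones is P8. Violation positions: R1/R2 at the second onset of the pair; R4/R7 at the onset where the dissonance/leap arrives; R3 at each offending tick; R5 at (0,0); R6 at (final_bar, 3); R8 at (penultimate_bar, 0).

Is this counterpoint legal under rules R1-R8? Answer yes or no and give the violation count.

No (7 violations)

bar 0: v0=A3 v1=A4 (P8)
bar 1: v0=C4 v1=A4 (M6)
bar 2: v0=B3 v1=G4 (m6)
bar 3: v0=C4 v1=E4 (M3)
bar 4: v0=D4 v1=D5 (P8)
bar 5: v0=E4 v1=C5 (m6)
bar 6: v0=E4 v1=G4 (m3)
bar 7: v0=D4 v1=D5 (P8)
bar 8: v0=C4 v1=G4 (P5)
bar 9: v0=G3 v1=E4 (M6)
bar 10: v0=A3 v1=A4 (P8)
  R2 @ bar4.0: C4/A4 M6 -> D4/D5 P8 similar
  R7 @ bar4.2: B4->F4 leap 6st
  R2 @ bar8.0: D4/D5 P8 -> C4/G4 P5 similar
  R4 @ bar8.2: C4/F5 P4 untreated
  R7 @ bar8.2: G4->F5 leap 10st
  R7 @ bar9.0: F5->E4 leap 13st
  R2 @ bar10.0: G3/E4 M6 -> A3/A4 P8 similar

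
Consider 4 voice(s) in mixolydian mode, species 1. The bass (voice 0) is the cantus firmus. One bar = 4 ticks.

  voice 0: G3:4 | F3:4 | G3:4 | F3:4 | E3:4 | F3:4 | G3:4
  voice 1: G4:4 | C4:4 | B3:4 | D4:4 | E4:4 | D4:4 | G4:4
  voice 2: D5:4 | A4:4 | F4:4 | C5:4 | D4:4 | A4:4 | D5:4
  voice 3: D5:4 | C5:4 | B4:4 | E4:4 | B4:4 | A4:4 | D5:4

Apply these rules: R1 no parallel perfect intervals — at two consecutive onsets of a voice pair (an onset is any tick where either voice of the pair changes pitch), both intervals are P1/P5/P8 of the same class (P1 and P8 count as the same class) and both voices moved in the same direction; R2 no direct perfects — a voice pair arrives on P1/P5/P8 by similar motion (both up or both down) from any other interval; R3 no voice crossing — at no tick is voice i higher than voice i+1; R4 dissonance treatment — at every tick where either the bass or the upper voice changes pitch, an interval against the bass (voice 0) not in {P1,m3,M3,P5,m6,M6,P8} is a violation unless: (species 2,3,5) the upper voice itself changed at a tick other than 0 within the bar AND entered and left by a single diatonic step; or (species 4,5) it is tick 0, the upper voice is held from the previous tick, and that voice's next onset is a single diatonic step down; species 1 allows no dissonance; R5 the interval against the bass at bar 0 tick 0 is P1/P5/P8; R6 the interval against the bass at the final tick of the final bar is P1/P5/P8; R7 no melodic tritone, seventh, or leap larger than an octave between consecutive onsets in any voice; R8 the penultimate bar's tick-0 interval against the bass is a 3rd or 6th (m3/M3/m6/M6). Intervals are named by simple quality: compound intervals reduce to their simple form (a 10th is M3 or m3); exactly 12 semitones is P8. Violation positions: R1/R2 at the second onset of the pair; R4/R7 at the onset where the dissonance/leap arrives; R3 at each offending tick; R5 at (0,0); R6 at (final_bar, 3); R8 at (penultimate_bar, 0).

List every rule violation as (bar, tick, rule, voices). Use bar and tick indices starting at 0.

bar 0: v0=G3 v1=G4 v2=D5 v3=D5 downbeat P5
bar 1: v0=F3 v1=C4 v2=A4 v3=C5 downbeat P5
bar 2: v0=G3 v1=B3 v2=F4 v3=B4 downbeat M3
bar 3: v0=F3 v1=D4 v2=C5 v3=E4 downbeat M7
bar 4: v0=E3 v1=E4 v2=D4 v3=B4 downbeat P5
bar 5: v0=F3 v1=D4 v2=A4 v3=A4 downbeat M3
bar 6: v0=G3 v1=G4 v2=D5 v3=D5 downbeat P5
  -> R1 @ bar 1 tick 0 v(0, 3): G3/D5 P5 -> F3/C5 P5 similar
  -> R2 @ bar 1 tick 0 v(0, 1): G3/G4 P8 -> F3/C4 P5 similar
  -> R2 @ bar 1 tick 0 v(1, 3): G4/D5 P5 -> C4/C5 P8 similar
  -> R1 @ bar 2 tick 0 v(1, 3): C4/C5 P8 -> B3/B4 P8 similar
  -> R4 @ bar 2 tick 0 v(0, 2): G3/F4 m7 untreated
  -> R3 @ bar 3 tick 0 v(2, 3): C5 above E4
  -> R4 @ bar 3 tick 0 v(0, 3): F3/E4 M7 untreated
  -> R3 @ bar 3 tick 1 v(2, 3): C5 above E4
  -> R3 @ bar 3 tick 2 v(2, 3): C5 above E4
  -> R3 @ bar 3 tick 3 v(2, 3): C5 above E4
  -> R2 @ bar 4 tick 0 v(1, 3): D4/E4 M2 -> E4/B4 P5 similar
  -> R3 @ bar 4 tick 0 v(1, 2): E4 above D4
  -> R4 @ bar 4 tick 0 v(0, 2): E3/D4 m7 untreated
  -> R7 @ bar 4 tick 0 v(2,): C5->D4 leap 10st
  -> R3 @ bar 4 tick 1 v(1, 2): E4 above D4
  -> R3 @ bar 4 tick 2 v(1, 2): E4 above D4
  -> R3 @ bar 4 tick 3 v(1, 2): E4 above D4
  -> R1 @ bar 5 tick 0 v(1, 3): E4/B4 P5 -> D4/A4 P5 similar
  -> R1 @ bar 6 tick 0 v(1, 2): D4/A4 P5 -> G4/D5 P5 similar
  -> R1 @ bar 6 tick 0 v(1, 3): D4/A4 P5 -> G4/D5 P5 similar
  -> R1 @ bar 6 tick 0 v(2, 3): A4/A4 P1 -> D5/D5 P1 similar
  -> R2 @ bar 6 tick 0 v(0, 1): F3/D4 M6 -> G3/G4 P8 similar
  -> R2 @ bar 6 tick 0 v(0, 2): F3/A4 M3 -> G3/D5 P5 similar
  -> R2 @ bar 6 tick 0 v(0, 3): F3/A4 M3 -> G3/D5 P5 similar

(1, 0, R1, (0, 3))
(1, 0, R2, (0, 1))
(1, 0, R2, (1, 3))
(2, 0, R1, (1, 3))
(2, 0, R4, (0, 2))
(3, 0, R3, (2, 3))
(3, 0, R4, (0, 3))
(3, 1, R3, (2, 3))
(3, 2, R3, (2, 3))
(3, 3, R3, (2, 3))
(4, 0, R2, (1, 3))
(4, 0, R3, (1, 2))
(4, 0, R4, (0, 2))
(4, 0, R7, (2,))
(4, 1, R3, (1, 2))
(4, 2, R3, (1, 2))
(4, 3, R3, (1, 2))
(5, 0, R1, (1, 3))
(6, 0, R1, (1, 2))
(6, 0, R1, (1, 3))
(6, 0, R1, (2, 3))
(6, 0, R2, (0, 1))
(6, 0, R2, (0, 2))
(6, 0, R2, (0, 3))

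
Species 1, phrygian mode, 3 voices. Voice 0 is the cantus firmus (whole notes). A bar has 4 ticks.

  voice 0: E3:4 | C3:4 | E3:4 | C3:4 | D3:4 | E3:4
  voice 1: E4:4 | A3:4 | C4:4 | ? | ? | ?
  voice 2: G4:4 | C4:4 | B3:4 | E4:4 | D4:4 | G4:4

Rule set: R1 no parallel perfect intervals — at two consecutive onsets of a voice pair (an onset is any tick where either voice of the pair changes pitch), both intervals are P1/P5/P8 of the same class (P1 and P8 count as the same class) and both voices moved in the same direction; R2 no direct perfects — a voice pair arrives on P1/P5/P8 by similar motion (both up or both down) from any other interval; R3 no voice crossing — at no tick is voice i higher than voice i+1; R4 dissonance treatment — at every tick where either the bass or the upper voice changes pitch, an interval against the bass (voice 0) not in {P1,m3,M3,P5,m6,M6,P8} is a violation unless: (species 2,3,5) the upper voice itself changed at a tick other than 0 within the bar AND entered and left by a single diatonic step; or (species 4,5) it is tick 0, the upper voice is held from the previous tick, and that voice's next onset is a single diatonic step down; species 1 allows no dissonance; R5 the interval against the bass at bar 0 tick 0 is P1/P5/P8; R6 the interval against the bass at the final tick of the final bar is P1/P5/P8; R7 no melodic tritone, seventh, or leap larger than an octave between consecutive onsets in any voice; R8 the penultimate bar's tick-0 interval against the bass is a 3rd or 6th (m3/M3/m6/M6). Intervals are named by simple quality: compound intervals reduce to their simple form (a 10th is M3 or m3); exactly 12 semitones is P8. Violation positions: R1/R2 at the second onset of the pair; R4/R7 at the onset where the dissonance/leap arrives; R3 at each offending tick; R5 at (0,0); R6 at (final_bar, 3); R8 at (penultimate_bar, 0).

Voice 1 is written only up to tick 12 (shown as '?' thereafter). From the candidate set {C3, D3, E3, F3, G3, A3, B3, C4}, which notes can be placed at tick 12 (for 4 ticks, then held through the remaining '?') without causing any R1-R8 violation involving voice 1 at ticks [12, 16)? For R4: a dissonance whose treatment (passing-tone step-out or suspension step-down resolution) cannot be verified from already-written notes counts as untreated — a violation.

{A3, C4, E3}

C3: violates R2
D3: violates R4,R7
E3: legal
F3: violates R4
G3: violates R2
A3: legal
B3: violates R4
C4: legal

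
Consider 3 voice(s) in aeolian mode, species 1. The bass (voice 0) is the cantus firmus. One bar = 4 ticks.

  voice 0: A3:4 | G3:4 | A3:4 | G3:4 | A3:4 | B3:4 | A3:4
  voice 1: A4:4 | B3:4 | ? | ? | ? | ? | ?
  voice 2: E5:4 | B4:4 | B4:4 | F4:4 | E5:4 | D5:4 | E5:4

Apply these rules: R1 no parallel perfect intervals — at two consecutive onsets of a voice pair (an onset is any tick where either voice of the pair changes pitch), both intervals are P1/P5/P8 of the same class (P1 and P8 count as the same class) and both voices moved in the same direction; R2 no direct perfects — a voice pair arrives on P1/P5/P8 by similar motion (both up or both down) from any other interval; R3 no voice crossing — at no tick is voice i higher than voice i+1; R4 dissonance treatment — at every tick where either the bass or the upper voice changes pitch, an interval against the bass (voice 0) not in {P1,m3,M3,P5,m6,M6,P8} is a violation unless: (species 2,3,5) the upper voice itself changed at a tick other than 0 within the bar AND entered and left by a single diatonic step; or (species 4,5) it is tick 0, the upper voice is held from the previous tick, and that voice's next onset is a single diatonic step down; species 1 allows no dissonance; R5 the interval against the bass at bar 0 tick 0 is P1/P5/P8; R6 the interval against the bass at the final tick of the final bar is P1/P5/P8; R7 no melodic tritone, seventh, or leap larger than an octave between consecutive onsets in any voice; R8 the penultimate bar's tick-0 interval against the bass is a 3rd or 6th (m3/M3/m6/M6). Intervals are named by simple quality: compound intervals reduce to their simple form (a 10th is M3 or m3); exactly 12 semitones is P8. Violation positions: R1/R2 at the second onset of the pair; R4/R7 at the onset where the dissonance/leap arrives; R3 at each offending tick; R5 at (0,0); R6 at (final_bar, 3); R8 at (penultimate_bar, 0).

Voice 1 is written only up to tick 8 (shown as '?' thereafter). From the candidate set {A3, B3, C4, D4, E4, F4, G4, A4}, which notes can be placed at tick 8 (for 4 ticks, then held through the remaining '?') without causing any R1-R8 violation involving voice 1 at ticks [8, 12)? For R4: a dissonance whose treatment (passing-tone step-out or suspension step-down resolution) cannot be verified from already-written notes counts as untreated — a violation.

{A3, C4}

A3: legal
B3: violates R4
C4: legal
D4: violates R4
E4: violates R2
F4: violates R7
G4: violates R4
A4: violates R2,R7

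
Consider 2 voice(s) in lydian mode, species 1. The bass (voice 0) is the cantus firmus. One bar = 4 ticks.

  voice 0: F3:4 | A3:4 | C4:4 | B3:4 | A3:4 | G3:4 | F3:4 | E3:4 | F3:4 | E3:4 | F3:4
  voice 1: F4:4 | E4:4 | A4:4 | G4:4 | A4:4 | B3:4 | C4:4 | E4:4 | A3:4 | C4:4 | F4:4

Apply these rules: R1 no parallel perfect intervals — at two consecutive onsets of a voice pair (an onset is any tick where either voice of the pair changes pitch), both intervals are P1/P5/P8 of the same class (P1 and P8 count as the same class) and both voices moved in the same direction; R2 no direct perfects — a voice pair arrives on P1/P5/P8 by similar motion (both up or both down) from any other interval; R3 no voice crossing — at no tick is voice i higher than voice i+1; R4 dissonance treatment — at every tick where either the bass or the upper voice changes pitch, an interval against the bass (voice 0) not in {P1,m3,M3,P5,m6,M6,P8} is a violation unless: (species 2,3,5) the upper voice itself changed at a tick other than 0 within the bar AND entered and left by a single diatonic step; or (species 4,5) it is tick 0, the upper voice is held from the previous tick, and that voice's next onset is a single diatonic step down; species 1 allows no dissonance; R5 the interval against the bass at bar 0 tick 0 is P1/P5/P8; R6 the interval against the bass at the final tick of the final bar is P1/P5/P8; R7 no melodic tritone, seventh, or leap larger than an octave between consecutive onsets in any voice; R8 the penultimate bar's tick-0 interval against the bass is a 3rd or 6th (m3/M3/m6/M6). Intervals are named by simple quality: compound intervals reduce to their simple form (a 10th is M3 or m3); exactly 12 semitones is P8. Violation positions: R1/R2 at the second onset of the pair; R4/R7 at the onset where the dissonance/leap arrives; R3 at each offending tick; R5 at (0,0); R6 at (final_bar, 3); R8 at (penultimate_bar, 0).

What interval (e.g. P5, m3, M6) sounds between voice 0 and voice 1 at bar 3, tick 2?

voice 0=B3 voice 1=G4 -> m6

m6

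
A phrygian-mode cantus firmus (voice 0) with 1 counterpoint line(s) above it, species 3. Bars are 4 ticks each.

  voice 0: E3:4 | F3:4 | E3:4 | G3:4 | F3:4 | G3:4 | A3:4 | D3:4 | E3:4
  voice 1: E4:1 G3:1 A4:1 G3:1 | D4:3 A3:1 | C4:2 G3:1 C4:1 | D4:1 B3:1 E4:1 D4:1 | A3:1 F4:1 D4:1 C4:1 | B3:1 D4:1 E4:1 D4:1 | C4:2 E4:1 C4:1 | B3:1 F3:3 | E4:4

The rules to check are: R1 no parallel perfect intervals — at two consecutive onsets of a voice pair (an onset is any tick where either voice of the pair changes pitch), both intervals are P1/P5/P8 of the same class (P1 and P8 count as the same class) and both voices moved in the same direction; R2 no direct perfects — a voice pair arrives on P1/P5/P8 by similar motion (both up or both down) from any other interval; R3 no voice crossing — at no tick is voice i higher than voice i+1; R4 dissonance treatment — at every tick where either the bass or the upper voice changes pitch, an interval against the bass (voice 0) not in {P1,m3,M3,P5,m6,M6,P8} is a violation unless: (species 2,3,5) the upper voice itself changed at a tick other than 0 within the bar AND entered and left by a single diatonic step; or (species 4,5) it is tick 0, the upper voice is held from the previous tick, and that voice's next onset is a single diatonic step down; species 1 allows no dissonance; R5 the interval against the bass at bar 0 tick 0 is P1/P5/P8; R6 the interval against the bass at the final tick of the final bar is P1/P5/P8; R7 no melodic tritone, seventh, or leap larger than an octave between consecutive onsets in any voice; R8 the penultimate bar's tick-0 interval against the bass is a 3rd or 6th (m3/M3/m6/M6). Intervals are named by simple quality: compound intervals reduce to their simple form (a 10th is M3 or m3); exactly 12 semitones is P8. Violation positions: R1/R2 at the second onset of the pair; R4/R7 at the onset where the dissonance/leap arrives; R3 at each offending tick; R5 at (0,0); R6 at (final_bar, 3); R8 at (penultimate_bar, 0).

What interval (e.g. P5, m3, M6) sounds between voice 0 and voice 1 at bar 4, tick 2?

M6

voice 0=F3 voice 1=D4 -> M6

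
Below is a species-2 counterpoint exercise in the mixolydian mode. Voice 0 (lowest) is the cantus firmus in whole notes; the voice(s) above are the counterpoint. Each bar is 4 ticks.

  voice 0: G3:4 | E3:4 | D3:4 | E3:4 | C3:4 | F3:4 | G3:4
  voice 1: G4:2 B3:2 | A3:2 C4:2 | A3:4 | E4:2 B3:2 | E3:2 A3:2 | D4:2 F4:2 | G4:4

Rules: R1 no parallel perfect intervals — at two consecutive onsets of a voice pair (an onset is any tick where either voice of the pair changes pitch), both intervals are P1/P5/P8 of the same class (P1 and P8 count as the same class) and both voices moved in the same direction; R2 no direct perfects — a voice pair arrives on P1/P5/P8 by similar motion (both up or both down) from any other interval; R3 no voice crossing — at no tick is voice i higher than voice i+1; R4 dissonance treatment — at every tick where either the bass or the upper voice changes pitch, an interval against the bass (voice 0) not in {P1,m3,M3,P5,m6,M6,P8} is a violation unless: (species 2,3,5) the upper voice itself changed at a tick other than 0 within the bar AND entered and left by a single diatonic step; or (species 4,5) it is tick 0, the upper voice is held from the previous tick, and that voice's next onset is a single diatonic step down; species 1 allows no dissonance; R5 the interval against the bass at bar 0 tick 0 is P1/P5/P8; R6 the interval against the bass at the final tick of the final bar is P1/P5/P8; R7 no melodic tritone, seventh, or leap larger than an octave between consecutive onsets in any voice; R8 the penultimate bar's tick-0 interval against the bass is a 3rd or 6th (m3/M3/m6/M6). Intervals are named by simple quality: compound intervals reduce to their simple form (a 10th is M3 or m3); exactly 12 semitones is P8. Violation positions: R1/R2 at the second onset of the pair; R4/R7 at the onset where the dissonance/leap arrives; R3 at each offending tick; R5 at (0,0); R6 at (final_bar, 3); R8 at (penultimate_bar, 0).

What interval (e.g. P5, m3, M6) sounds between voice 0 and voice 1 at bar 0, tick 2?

voice 0=G3 voice 1=B3 -> M3

M3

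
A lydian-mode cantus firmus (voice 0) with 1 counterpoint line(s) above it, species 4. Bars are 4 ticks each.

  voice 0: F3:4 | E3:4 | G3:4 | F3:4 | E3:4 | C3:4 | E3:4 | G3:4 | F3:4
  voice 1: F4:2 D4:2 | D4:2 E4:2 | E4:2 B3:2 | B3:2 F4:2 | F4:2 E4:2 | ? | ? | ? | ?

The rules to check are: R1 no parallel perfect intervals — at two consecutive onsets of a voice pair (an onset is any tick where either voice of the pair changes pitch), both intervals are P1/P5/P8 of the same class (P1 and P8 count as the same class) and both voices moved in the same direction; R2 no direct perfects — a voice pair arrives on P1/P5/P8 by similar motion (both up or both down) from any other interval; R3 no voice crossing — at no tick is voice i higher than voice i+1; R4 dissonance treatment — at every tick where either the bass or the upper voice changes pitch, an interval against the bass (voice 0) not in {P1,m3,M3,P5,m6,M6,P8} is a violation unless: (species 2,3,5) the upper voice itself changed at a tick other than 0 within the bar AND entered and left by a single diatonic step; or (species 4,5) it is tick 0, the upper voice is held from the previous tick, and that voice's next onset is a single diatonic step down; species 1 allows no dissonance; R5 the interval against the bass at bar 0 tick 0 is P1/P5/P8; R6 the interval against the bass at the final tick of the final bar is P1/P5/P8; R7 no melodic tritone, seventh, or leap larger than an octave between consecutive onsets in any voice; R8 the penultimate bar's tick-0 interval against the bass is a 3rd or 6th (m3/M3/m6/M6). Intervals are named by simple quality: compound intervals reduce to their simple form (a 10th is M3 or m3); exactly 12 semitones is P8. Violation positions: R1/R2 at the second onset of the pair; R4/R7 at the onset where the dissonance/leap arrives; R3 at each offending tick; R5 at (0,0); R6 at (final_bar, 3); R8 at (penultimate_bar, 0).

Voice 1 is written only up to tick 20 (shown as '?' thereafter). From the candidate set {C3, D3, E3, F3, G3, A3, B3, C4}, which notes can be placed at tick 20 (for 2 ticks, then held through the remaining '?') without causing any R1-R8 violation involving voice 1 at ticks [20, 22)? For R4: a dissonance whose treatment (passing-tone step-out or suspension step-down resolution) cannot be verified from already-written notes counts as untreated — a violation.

C3: violates R1,R7
D3: violates R4,R7
E3: legal
F3: violates R4,R7
G3: violates R2
A3: legal
B3: violates R4
C4: violates R1

{A3, E3}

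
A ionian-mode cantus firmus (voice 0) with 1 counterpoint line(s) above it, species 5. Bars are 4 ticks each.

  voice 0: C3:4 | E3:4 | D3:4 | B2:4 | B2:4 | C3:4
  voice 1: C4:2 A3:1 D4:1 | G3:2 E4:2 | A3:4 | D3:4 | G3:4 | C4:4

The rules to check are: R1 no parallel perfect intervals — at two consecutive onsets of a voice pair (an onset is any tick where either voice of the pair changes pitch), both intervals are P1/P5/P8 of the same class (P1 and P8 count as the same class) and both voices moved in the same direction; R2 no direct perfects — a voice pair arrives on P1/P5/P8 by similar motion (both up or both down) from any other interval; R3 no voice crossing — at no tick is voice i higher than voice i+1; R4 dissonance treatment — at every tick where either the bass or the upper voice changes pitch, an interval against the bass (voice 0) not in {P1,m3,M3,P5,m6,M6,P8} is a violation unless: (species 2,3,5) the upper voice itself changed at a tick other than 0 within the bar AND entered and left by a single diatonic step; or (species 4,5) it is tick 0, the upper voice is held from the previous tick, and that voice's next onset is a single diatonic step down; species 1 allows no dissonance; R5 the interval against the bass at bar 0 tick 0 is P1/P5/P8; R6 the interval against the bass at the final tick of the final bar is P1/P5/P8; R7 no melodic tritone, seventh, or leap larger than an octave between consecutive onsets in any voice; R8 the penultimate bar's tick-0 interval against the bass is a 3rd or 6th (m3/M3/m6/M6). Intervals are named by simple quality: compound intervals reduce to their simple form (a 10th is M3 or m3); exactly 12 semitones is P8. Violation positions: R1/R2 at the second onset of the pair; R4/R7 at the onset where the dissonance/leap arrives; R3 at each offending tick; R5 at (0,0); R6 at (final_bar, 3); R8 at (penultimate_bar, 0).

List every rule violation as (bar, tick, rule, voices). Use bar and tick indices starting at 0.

bar 0: v0=C3 v1=C4 downbeat P8
bar 1: v0=E3 v1=G3 downbeat m3
bar 2: v0=D3 v1=A3 downbeat P5
bar 3: v0=B2 v1=D3 downbeat m3
bar 4: v0=B2 v1=G3 downbeat m6
bar 5: v0=C3 v1=C4 downbeat P8
  -> R4 @ bar 0 tick 3 v(0, 1): C3/D4 M2 untreated
  -> R2 @ bar 2 tick 0 v(0, 1): E3/E4 P8 -> D3/A3 P5 similar
  -> R2 @ bar 5 tick 0 v(0, 1): B2/G3 m6 -> C3/C4 P8 similar

(0, 3, R4, (0, 1))
(2, 0, R2, (0, 1))
(5, 0, R2, (0, 1))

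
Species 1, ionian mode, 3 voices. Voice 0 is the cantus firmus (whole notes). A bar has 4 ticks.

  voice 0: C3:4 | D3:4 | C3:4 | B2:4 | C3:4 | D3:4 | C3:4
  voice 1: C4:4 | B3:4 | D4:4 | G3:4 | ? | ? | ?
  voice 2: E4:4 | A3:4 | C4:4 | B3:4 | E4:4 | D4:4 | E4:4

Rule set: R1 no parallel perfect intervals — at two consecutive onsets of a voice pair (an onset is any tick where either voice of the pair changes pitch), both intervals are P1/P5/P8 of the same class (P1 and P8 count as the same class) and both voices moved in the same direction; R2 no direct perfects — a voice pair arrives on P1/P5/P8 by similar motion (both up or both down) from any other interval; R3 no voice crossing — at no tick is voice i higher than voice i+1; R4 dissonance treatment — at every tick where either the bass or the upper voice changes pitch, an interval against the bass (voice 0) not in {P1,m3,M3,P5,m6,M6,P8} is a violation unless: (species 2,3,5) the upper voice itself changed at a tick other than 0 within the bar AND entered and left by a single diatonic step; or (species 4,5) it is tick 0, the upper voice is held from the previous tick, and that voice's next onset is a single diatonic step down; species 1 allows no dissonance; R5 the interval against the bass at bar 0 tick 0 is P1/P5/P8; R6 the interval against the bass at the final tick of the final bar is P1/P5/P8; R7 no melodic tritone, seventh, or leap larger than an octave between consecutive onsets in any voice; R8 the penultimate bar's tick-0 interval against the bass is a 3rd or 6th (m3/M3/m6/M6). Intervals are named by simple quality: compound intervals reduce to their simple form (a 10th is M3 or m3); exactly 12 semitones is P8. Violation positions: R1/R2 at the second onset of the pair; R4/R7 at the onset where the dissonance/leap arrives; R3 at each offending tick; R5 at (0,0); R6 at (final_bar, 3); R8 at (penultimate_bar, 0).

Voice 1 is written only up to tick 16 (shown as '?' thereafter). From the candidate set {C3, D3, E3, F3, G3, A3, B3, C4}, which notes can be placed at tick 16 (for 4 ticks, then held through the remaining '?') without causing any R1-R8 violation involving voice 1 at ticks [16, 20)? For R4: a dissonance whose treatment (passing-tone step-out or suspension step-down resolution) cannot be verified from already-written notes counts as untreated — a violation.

C3: legal
D3: violates R4
E3: legal
F3: violates R4
G3: legal
A3: violates R2
B3: violates R4
C4: violates R2

{C3, E3, G3}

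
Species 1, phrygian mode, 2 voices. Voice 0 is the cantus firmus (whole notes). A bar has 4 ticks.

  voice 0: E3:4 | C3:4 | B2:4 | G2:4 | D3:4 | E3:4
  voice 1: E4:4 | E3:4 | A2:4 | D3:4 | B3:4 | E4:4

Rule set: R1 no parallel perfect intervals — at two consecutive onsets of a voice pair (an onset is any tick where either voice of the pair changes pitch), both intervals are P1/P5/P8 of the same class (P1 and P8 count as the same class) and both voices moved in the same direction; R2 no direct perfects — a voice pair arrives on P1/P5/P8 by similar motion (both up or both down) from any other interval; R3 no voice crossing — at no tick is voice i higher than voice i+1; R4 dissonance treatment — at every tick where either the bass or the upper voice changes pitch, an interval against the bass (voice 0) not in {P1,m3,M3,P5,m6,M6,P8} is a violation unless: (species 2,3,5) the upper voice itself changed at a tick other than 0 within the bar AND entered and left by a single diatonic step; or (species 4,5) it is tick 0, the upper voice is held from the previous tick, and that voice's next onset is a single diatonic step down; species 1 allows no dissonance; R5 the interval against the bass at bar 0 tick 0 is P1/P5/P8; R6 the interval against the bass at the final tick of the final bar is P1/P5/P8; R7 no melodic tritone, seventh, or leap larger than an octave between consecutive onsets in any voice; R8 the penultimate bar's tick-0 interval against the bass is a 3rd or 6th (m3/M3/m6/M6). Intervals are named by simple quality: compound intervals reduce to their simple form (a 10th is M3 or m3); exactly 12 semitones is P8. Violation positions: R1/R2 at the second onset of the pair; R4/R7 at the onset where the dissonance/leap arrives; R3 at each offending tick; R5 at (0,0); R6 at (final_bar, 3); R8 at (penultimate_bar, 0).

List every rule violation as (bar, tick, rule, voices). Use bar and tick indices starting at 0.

bar 0: v0=E3 v1=E4 downbeat P8
bar 1: v0=C3 v1=E3 downbeat M3
bar 2: v0=B2 v1=A2 downbeat M2
bar 3: v0=G2 v1=D3 downbeat P5
bar 4: v0=D3 v1=B3 downbeat M6
bar 5: v0=E3 v1=E4 downbeat P8
  -> R3 @ bar 2 tick 0 v(0, 1): B2 above A2
  -> R4 @ bar 2 tick 0 v(0, 1): B2/A2 M2 untreated
  -> R3 @ bar 2 tick 1 v(0, 1): B2 above A2
  -> R3 @ bar 2 tick 2 v(0, 1): B2 above A2
  -> R3 @ bar 2 tick 3 v(0, 1): B2 above A2
  -> R2 @ bar 5 tick 0 v(0, 1): D3/B3 M6 -> E3/E4 P8 similar

(2, 0, R3, (0, 1))
(2, 0, R4, (0, 1))
(2, 1, R3, (0, 1))
(2, 2, R3, (0, 1))
(2, 3, R3, (0, 1))
(5, 0, R2, (0, 1))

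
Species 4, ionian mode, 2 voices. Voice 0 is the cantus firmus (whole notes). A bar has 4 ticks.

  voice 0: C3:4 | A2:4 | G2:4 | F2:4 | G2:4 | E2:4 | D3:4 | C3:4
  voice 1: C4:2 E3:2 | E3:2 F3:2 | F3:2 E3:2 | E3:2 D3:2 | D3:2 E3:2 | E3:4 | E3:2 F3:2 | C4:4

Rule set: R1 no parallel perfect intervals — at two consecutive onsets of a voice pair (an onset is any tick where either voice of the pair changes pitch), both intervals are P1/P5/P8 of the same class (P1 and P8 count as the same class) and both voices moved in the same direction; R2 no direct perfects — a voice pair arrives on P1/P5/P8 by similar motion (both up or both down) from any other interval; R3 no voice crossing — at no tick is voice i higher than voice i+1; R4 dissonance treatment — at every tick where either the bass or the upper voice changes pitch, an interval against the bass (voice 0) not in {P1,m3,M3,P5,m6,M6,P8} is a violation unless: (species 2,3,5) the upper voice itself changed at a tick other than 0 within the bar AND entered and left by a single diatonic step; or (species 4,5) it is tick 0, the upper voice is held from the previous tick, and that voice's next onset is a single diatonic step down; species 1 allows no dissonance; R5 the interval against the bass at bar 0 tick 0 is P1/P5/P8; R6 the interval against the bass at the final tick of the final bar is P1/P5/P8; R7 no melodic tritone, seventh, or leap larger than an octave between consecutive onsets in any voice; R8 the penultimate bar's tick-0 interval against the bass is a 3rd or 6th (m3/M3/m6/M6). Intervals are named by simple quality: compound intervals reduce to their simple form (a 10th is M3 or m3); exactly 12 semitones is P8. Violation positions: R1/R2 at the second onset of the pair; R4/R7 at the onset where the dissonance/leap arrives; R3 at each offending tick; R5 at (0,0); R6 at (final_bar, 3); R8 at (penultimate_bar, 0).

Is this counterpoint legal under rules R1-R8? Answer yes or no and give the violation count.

bar 0: v0=C3 v1=C4 (P8)
bar 1: v0=A2 v1=E3 (P5)
bar 2: v0=G2 v1=F3 (m7)
bar 3: v0=F2 v1=E3 (M7)
bar 4: v0=G2 v1=D3 (P5)
bar 5: v0=E2 v1=E3 (P8)
bar 6: v0=D3 v1=E3 (M2)
bar 7: v0=C3 v1=C4 (P8)
  R4 @ bar6.0: D3/E3 M2 untreated
  R7 @ bar6.0: E2->D3 leap 10st
  R8 @ bar6.0: penult M2 not 3rd/6th

No (3 violations)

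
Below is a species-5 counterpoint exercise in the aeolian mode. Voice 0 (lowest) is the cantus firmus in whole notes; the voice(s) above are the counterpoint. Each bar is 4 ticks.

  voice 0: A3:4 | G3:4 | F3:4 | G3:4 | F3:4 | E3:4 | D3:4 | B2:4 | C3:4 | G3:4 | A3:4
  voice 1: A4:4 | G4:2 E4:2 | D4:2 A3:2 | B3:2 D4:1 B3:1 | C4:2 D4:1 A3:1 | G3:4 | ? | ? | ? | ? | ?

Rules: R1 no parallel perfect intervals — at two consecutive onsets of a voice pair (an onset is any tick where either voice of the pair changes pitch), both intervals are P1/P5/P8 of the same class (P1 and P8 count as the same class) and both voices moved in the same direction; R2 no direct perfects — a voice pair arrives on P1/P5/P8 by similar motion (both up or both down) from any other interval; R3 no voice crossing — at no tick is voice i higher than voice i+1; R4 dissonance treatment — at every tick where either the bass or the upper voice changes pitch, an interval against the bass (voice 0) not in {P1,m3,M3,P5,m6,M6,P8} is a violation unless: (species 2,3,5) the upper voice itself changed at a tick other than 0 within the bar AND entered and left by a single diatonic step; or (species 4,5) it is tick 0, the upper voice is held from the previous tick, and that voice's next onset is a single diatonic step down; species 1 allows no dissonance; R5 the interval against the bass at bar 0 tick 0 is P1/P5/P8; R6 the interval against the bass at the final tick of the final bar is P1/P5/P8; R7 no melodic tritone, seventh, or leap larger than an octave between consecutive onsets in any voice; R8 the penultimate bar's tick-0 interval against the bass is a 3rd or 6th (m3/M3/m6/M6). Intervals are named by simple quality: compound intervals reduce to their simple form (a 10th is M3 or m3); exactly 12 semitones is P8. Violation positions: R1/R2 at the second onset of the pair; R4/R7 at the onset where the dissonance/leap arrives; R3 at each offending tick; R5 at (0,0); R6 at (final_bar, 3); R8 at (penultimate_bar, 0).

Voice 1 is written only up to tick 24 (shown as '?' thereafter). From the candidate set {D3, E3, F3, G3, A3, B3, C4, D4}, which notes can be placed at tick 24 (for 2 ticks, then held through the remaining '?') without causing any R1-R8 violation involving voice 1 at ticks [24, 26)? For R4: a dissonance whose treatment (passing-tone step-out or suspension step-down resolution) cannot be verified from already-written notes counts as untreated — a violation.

D3: violates R2
E3: violates R4
F3: legal
G3: violates R4
A3: legal
B3: legal
C4: violates R4
D4: legal

{A3, B3, D4, F3}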